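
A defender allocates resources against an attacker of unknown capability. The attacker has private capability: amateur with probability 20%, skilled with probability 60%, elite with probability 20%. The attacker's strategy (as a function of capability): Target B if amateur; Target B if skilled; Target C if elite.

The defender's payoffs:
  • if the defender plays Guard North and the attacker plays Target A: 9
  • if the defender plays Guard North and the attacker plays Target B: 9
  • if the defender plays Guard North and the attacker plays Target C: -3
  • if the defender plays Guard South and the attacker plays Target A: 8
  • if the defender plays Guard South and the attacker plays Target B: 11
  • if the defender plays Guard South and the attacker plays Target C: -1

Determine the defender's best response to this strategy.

E[Guard North] = 0.2·(9) + 0.6·(9) + 0.2·(-3) = 6.6
E[Guard South] = 0.2·(11) + 0.6·(11) + 0.2·(-1) = 8.6
Best response: Guard South (8.6 is the largest).

Guard South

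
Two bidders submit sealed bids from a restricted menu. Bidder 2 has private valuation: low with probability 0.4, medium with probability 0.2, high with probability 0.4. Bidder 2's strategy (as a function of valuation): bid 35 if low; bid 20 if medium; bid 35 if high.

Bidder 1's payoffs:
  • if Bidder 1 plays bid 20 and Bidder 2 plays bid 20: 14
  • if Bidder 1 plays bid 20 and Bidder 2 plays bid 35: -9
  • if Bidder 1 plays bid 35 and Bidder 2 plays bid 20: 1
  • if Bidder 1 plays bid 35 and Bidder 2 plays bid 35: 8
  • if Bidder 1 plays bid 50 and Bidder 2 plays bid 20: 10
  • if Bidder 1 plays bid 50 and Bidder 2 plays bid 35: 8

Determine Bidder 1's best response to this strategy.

bid 50

E[bid 20] = 0.4·(-9) + 0.2·(14) + 0.4·(-9) = -4.4
E[bid 35] = 0.4·(8) + 0.2·(1) + 0.4·(8) = 6.6
E[bid 50] = 0.4·(8) + 0.2·(10) + 0.4·(8) = 8.4
Best response: bid 50 (8.4 is the largest).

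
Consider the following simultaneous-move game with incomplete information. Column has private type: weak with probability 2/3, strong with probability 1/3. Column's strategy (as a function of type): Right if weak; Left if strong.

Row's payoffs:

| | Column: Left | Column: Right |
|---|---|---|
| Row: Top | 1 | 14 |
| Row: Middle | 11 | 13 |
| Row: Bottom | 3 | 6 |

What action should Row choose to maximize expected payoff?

Middle

E[Top] = 2/3·(14) + 1/3·(1) = 29/3
E[Middle] = 2/3·(13) + 1/3·(11) = 37/3
E[Bottom] = 2/3·(6) + 1/3·(3) = 5
Best response: Middle (37/3 is the largest).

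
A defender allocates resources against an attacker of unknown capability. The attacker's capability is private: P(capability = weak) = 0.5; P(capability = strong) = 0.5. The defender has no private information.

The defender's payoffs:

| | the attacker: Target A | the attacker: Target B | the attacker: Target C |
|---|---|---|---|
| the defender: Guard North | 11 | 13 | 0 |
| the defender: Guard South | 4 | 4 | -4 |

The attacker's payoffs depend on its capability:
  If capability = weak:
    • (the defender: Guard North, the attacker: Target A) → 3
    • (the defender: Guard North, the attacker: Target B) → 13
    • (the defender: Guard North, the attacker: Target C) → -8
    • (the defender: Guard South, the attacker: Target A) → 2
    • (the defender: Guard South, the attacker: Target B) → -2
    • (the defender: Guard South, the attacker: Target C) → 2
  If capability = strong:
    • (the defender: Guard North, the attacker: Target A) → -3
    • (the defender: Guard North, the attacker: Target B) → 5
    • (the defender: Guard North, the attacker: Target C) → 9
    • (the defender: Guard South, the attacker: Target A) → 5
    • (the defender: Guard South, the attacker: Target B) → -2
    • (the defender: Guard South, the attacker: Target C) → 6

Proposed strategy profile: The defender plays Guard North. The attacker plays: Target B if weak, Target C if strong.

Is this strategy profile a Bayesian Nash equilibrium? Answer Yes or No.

Yes

The defender plays Guard North: E[Guard North] = 0.5·(13) + 0.5·(0) = 6.5; E[Guard South] = 0. Best-responding. ✓
The attacker (capability weak), facing Guard North: Target A gives 3, Target B gives 13, Target C gives -8. Proposed Target B is best. ✓
The attacker (capability strong), facing Guard North: Target A gives -3, Target B gives 5, Target C gives 9. Proposed Target C is best. ✓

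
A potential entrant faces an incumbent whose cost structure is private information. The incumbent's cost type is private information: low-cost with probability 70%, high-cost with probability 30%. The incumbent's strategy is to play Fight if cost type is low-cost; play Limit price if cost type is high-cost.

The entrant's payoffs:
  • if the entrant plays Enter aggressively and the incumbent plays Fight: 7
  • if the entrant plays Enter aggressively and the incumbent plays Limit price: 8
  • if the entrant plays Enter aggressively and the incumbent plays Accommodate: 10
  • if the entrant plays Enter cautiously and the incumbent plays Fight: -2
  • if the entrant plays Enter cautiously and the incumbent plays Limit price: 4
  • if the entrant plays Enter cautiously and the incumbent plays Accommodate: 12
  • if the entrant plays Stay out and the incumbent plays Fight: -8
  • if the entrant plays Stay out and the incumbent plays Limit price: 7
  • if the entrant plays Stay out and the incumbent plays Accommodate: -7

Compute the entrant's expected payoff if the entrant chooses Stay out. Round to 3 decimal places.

-3.500

E[Stay out] = 0.7·(-8) + 0.3·7 = (-5.6) + 2.1 = -3.5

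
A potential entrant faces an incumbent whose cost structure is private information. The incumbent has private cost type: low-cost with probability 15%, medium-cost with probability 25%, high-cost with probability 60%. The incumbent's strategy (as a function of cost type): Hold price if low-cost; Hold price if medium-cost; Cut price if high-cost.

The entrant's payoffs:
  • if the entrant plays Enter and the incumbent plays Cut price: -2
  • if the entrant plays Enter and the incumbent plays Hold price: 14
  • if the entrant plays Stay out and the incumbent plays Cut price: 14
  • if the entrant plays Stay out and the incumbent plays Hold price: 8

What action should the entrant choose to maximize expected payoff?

Stay out

E[Enter] = 0.15·(14) + 0.25·(14) + 0.6·(-2) = 4.4
E[Stay out] = 0.15·(8) + 0.25·(8) + 0.6·(14) = 11.6
Best response: Stay out (11.6 is the largest).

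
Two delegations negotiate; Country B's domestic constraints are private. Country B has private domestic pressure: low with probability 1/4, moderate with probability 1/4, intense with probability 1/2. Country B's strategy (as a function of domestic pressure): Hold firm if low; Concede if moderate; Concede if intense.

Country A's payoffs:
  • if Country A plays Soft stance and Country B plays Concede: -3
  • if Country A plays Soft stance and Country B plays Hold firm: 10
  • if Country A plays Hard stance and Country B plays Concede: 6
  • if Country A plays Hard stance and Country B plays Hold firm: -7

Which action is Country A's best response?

E[Soft stance] = 1/4·(10) + 1/4·(-3) + 1/2·(-3) = 1/4
E[Hard stance] = 1/4·(-7) + 1/4·(6) + 1/2·(6) = 11/4
Best response: Hard stance (11/4 is the largest).

Hard stance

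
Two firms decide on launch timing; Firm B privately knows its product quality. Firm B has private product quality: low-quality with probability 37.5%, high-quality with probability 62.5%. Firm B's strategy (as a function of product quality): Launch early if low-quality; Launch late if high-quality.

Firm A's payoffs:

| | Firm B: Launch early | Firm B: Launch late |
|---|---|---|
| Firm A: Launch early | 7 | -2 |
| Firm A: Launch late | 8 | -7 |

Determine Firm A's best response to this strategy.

Launch early

Compute Firm A's expected payoff for each action, taking the expectation over Firm B's type.
E[Launch early] = 0.375·(7) + 0.625·(-2) = 1.375
E[Launch late] = 0.375·(8) + 0.625·(-7) = -1.375
Best response: Launch early (1.375 is the largest).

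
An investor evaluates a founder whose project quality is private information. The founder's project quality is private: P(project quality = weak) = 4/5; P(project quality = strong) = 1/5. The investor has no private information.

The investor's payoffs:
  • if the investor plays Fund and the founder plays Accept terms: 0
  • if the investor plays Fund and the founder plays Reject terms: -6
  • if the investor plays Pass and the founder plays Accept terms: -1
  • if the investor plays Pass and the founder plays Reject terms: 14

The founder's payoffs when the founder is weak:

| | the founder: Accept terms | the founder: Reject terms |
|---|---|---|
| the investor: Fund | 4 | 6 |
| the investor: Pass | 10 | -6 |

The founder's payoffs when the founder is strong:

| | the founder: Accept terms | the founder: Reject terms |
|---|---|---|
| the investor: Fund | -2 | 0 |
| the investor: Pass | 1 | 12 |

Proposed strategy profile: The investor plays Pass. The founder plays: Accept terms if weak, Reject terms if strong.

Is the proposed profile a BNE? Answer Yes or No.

Yes

A profile is a BNE iff every type of every player is best-responding given beliefs about the other side.
The investor plays Pass: E[Pass] = 4/5·(-1) + 1/5·(14) = 2; E[Fund] = -6/5. Best-responding. ✓
The founder (project quality weak), facing Pass: Accept terms gives 10, Reject terms gives -6. Proposed Accept terms is best. ✓
The founder (project quality strong), facing Pass: Accept terms gives 1, Reject terms gives 12. Proposed Reject terms is best. ✓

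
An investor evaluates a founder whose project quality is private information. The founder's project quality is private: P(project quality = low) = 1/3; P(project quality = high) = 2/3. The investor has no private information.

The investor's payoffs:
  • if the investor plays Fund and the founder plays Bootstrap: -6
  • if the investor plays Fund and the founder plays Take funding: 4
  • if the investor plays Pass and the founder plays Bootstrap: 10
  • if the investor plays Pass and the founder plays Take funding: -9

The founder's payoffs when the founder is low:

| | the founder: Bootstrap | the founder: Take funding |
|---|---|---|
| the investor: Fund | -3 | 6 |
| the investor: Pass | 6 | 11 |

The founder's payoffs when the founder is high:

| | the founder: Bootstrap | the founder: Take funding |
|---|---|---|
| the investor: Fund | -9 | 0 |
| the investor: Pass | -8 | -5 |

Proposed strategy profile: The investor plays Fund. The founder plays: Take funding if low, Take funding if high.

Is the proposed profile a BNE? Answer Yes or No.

The investor plays Fund: E[Fund] = 1/3·(4) + 2/3·(4) = 4; E[Pass] = -9. Best-responding. ✓
The founder (project quality low), facing Fund: Bootstrap gives -3, Take funding gives 6. Proposed Take funding is best. ✓
The founder (project quality high), facing Fund: Bootstrap gives -9, Take funding gives 0. Proposed Take funding is best. ✓

Yes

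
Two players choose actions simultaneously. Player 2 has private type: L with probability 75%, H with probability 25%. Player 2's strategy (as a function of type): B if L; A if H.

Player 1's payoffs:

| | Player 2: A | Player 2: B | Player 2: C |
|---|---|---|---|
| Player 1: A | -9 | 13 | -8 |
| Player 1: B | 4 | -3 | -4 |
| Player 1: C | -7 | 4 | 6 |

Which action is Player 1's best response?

E[A] = 0.75·(13) + 0.25·(-9) = 7.5
E[B] = 0.75·(-3) + 0.25·(4) = -1.25
E[C] = 0.75·(4) + 0.25·(-7) = 1.25
Best response: A (7.5 is the largest).

A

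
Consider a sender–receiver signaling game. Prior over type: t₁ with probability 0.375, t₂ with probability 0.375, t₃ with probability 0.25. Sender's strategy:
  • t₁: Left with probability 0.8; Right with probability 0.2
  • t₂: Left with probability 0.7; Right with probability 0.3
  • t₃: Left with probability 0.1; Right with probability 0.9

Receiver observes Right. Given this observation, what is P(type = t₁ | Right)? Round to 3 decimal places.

P(Right) = 0.375·0.2 + 0.375·0.3 + 0.25·0.9 = 0.4125
P(t₁ | Right) = (0.375·0.2) / 0.4125 = 0.075 / 0.4125 = 0.181818

0.182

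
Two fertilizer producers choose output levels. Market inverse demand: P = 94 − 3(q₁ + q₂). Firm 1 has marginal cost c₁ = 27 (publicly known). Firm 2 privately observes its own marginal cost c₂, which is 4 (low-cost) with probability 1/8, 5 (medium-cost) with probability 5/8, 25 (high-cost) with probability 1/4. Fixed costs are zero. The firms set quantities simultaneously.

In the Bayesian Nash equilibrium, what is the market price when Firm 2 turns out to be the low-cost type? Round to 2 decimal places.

Firm 2 with cost c maximizes (94 − 3(q₁+q₂) − c)·q₂, giving q₂(c) = (94 − c − 3q₁)/6.
E[c₂] = 1/8·4 + 5/8·5 + 1/4·25 = 9.875
Firm 1's FOC against E[q₂] yields q₁ = (94 − 2·27 + E[c₂])/9 = (94 − 54 + 9.875)/9 = 5.54167.
q₂(low-cost) = 12.2292, so P = 94 − 3·(5.54167 + 12.2292) = 40.6875.

40.69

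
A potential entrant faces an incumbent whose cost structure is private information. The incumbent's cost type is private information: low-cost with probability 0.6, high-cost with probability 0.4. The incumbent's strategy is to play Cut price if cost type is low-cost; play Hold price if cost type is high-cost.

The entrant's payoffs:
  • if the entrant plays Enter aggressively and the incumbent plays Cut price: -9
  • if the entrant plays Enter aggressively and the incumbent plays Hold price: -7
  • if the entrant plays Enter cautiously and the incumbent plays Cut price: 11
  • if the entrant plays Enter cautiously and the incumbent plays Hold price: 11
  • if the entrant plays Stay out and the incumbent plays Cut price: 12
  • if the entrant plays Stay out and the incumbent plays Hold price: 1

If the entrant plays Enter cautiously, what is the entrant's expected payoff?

E[Enter cautiously] = 0.6·11 + 0.4·11 = 6.6 + 4.4 = 11

11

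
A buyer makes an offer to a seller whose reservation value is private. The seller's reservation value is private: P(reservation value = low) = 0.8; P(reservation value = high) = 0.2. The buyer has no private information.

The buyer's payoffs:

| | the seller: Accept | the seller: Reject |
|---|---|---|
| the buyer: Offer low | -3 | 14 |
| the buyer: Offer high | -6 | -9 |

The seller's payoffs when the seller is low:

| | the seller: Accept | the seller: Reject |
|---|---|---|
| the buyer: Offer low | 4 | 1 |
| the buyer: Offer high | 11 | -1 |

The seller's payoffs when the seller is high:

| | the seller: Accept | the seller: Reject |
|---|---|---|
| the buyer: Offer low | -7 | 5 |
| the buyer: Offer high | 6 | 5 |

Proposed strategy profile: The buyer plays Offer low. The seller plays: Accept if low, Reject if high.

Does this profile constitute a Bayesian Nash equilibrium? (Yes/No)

A profile is a BNE iff every type of every player is best-responding given beliefs about the other side.
The buyer plays Offer low: E[Offer low] = 0.8·(-3) + 0.2·(14) = 0.4; E[Offer high] = -6.6. Best-responding. ✓
The seller (reservation value low), facing Offer low: Accept gives 4, Reject gives 1. Proposed Accept is best. ✓
The seller (reservation value high), facing Offer low: Accept gives -7, Reject gives 5. Proposed Reject is best. ✓

Yes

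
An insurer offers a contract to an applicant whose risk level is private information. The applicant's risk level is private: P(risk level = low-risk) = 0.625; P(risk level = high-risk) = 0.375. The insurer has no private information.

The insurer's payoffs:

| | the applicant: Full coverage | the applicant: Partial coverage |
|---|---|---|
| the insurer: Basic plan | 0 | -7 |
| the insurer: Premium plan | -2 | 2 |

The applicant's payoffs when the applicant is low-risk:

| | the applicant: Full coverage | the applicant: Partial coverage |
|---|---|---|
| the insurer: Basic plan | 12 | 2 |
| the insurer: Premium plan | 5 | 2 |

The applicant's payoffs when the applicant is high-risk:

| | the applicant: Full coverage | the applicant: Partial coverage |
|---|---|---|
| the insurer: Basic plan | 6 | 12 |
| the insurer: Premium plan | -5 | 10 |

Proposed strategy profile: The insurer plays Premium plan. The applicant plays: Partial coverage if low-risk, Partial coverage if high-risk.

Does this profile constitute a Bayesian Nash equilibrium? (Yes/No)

No

A profile is a BNE iff every type of every player is best-responding given beliefs about the other side.
The insurer plays Premium plan: E[Premium plan] = 0.625·(2) + 0.375·(2) = 2; E[Basic plan] = -7. Best-responding. ✓
The applicant (risk level low-risk), facing Premium plan: Full coverage gives 5, Partial coverage gives 2. Proposed Partial coverage is not best — profitable deviation exists. ✗
The applicant (risk level high-risk), facing Premium plan: Full coverage gives -5, Partial coverage gives 10. Proposed Partial coverage is best. ✓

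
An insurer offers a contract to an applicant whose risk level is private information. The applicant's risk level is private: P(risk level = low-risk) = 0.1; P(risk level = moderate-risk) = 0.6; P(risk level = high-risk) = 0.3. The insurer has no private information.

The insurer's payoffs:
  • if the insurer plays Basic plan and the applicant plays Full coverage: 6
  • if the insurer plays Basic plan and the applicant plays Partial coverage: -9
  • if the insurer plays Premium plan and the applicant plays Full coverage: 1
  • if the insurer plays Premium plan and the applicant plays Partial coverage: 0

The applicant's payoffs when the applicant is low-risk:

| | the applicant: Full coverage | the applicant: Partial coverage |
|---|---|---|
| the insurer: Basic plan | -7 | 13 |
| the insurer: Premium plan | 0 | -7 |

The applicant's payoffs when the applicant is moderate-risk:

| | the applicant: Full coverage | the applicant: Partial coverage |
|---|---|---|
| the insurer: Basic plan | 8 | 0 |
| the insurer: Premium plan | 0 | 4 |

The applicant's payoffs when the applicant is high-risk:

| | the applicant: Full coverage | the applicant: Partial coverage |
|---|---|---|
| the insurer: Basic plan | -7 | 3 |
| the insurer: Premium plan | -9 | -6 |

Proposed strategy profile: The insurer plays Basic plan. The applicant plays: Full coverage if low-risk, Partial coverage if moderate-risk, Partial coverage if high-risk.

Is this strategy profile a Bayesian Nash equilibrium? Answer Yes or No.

The insurer plays Basic plan: E[Basic plan] = 0.1·(6) + 0.6·(-9) + 0.3·(-9) = -7.5; E[Premium plan] = 0.1. Not best-responding. ✗
The applicant (risk level low-risk), facing Basic plan: Full coverage gives -7, Partial coverage gives 13. Proposed Full coverage is not best — profitable deviation exists. ✗
The applicant (risk level moderate-risk), facing Basic plan: Full coverage gives 8, Partial coverage gives 0. Proposed Partial coverage is not best — profitable deviation exists. ✗
The applicant (risk level high-risk), facing Basic plan: Full coverage gives -7, Partial coverage gives 3. Proposed Partial coverage is best. ✓

No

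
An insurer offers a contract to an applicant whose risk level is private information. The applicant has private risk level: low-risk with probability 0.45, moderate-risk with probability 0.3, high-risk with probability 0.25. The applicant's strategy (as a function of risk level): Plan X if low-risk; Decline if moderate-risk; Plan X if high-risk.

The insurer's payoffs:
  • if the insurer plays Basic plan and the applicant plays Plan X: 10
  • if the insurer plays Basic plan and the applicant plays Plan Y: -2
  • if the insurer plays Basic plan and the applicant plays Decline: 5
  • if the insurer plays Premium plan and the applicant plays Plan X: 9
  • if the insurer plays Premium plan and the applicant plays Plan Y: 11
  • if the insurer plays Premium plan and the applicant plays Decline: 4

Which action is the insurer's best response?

Basic plan

Compute the insurer's expected payoff for each action, taking the expectation over the applicant's type.
E[Basic plan] = 0.45·(10) + 0.3·(5) + 0.25·(10) = 8.5
E[Premium plan] = 0.45·(9) + 0.3·(4) + 0.25·(9) = 7.5
Best response: Basic plan (8.5 is the largest).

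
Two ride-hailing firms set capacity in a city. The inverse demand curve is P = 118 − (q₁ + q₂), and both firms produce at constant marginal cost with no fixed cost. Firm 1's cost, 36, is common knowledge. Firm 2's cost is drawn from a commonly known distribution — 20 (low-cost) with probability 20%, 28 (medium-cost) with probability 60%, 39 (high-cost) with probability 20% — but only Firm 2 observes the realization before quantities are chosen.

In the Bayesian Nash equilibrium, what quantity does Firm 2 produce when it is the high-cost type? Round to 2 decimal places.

Firm 2 with cost c maximizes (118 − (q₁+q₂) − c)·q₂, giving q₂(c) = (118 − c − q₁)/2.
E[c₂] = 0.2·20 + 0.6·28 + 0.2·39 = 28.6
Firm 1's FOC against E[q₂] yields q₁ = (118 − 2·36 + E[c₂])/3 = (118 − 72 + 28.6)/3 = 24.8667.
q₂(high-cost) = (118 − 39 − 24.8667)/2 = 27.0667.

27.07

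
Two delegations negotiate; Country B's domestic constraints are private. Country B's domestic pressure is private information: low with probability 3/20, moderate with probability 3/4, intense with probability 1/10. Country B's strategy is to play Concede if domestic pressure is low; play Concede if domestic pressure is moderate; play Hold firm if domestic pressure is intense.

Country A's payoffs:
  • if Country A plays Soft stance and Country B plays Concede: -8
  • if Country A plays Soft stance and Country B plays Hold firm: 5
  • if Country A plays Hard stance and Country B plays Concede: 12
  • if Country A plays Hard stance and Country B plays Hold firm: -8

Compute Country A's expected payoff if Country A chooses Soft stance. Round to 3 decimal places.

E[Soft stance] = 3/20·(-8) + 3/4·(-8) + 1/10·5 = (-6/5) + (-6) + 1/2 = -67/10

-6.700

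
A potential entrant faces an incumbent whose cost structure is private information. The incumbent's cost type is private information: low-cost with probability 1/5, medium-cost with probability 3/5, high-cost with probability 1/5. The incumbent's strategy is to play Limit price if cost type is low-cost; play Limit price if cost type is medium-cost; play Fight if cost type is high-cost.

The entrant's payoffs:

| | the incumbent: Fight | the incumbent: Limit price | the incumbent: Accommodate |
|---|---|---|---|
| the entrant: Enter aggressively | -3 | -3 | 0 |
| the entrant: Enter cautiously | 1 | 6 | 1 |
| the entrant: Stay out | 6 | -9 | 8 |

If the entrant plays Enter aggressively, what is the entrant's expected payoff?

-3

Take the expectation over the incumbent's cost type, weighting each type's action by its prior probability.
E[Enter aggressively] = 1/5·(-3) + 3/5·(-3) + 1/5·(-3) = (-3/5) + (-9/5) + (-3/5) = -3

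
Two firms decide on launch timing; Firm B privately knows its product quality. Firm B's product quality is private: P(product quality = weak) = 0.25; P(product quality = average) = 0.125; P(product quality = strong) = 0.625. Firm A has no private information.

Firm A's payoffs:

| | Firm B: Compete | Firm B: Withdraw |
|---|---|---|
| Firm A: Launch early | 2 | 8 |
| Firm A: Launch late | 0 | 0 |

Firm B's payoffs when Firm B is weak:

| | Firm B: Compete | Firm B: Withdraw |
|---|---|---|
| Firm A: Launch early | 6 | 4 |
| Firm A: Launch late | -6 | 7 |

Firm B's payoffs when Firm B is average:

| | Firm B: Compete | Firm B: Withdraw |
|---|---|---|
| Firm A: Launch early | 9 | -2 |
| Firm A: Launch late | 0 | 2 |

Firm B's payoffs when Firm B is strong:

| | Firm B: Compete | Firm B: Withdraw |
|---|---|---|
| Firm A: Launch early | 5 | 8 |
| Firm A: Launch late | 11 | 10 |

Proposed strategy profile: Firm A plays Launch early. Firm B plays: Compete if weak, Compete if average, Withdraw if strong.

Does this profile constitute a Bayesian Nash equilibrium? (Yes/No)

Yes

Firm A plays Launch early: E[Launch early] = 0.25·(2) + 0.125·(2) + 0.625·(8) = 5.75; E[Launch late] = 0. Best-responding. ✓
Firm B (product quality weak), facing Launch early: Compete gives 6, Withdraw gives 4. Proposed Compete is best. ✓
Firm B (product quality average), facing Launch early: Compete gives 9, Withdraw gives -2. Proposed Compete is best. ✓
Firm B (product quality strong), facing Launch early: Compete gives 5, Withdraw gives 8. Proposed Withdraw is best. ✓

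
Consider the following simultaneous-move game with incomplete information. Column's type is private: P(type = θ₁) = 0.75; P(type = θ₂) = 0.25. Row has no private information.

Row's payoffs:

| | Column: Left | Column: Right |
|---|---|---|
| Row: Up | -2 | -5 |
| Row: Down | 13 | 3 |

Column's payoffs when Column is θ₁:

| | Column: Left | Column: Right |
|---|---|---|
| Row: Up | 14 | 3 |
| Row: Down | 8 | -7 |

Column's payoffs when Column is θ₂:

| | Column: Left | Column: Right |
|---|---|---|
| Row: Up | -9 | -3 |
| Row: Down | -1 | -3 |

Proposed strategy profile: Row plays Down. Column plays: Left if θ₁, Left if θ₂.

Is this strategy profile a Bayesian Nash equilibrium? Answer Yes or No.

Row plays Down: E[Down] = 0.75·(13) + 0.25·(13) = 13; E[Up] = -2. Best-responding. ✓
Column (type θ₁), facing Down: Left gives 8, Right gives -7. Proposed Left is best. ✓
Column (type θ₂), facing Down: Left gives -1, Right gives -3. Proposed Left is best. ✓

Yes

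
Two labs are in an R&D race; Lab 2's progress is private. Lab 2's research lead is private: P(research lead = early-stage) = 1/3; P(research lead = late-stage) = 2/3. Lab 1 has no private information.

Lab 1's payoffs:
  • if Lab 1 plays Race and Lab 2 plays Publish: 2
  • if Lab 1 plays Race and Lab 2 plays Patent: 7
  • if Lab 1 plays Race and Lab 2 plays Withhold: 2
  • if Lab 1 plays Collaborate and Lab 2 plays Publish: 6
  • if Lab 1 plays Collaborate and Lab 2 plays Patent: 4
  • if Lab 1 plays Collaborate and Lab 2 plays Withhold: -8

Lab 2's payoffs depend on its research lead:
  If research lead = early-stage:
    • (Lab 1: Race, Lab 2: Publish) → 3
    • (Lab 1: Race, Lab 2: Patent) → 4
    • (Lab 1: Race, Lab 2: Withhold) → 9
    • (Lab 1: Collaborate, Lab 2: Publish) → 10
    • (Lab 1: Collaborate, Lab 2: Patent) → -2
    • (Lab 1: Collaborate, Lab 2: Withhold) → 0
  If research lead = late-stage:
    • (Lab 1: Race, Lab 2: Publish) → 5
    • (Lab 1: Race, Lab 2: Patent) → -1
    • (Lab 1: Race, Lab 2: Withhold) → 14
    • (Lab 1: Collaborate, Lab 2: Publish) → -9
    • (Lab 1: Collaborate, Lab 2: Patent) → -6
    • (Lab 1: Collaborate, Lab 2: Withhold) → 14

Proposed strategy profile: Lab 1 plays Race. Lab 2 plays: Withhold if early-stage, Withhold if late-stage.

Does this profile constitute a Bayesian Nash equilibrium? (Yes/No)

Yes

A profile is a BNE iff every type of every player is best-responding given beliefs about the other side.
Lab 1 plays Race: E[Race] = 1/3·(2) + 2/3·(2) = 2; E[Collaborate] = -8. Best-responding. ✓
Lab 2 (research lead early-stage), facing Race: Publish gives 3, Patent gives 4, Withhold gives 9. Proposed Withhold is best. ✓
Lab 2 (research lead late-stage), facing Race: Publish gives 5, Patent gives -1, Withhold gives 14. Proposed Withhold is best. ✓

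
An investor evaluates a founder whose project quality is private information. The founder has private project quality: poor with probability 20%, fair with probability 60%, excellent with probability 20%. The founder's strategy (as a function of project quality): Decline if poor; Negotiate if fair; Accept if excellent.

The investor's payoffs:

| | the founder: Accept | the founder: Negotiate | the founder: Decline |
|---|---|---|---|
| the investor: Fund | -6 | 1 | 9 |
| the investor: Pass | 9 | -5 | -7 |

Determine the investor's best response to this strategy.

Compute the investor's expected payoff for each action, taking the expectation over the founder's type.
E[Fund] = 0.2·(9) + 0.6·(1) + 0.2·(-6) = 1.2
E[Pass] = 0.2·(-7) + 0.6·(-5) + 0.2·(9) = -2.6
Best response: Fund (1.2 is the largest).

Fund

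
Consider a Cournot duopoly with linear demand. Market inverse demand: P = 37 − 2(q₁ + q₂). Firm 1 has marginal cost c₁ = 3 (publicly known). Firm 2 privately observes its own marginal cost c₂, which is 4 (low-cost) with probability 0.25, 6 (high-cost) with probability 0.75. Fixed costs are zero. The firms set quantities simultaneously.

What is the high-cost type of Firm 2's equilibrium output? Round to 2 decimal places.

Type-c best response for Firm 2: q₂(c) = (37 − c)/4 − q₁/2.
Firm 1 maximizes expected profit; its first-order condition is 37 − 4q₁ − 2E[q₂] − 3 = 0.
Substituting E[q₂] and solving: E[c₂] = 5.5, so q₁ = (37 − 2·3 + 5.5)/6 = 6.08333.
q₂(high-cost) = (37 − 6 − 2·6.08333)/4 = 4.70833.

4.71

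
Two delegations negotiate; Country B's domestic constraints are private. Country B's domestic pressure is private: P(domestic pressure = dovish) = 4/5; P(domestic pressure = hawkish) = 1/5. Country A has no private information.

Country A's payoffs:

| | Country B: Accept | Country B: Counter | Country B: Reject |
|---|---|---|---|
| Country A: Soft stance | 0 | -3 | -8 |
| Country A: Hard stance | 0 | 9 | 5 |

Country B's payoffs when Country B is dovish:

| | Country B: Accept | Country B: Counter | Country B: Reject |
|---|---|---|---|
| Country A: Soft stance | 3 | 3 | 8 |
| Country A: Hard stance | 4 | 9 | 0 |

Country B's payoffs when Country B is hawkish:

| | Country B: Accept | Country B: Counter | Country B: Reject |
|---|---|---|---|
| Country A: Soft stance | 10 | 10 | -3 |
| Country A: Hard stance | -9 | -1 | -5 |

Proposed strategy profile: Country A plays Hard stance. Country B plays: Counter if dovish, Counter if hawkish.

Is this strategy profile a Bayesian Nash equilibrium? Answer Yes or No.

Yes

Country A plays Hard stance: E[Hard stance] = 4/5·(9) + 1/5·(9) = 9; E[Soft stance] = -3. Best-responding. ✓
Country B (domestic pressure dovish), facing Hard stance: Accept gives 4, Counter gives 9, Reject gives 0. Proposed Counter is best. ✓
Country B (domestic pressure hawkish), facing Hard stance: Accept gives -9, Counter gives -1, Reject gives -5. Proposed Counter is best. ✓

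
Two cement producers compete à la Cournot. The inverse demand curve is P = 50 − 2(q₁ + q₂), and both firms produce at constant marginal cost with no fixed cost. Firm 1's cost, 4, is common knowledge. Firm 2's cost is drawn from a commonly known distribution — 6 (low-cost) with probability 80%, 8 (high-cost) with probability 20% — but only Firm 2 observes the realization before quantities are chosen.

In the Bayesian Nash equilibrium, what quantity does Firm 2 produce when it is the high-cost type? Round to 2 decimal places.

Each type of Firm 2 best-responds to q₁; Firm 1 best-responds to the expected q₂ over Firm 2's types.
Firm 2 with cost c maximizes (50 − 2(q₁+q₂) − c)·q₂, giving q₂(c) = (50 − c − 2q₁)/4.
E[c₂] = 0.8·6 + 0.2·8 = 6.4
Firm 1's FOC against E[q₂] yields q₁ = (50 − 2·4 + E[c₂])/6 = (50 − 8 + 6.4)/6 = 8.06667.
q₂(high-cost) = (50 − 8 − 2·8.06667)/4 = 6.46667.

6.47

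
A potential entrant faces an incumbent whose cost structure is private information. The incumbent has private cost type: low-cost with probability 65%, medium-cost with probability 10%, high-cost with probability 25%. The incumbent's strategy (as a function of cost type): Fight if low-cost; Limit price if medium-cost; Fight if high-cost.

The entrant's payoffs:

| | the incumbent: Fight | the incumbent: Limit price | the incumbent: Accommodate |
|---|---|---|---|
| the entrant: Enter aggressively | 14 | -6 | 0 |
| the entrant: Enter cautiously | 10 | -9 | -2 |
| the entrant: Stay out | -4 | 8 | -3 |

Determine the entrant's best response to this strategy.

Compute the entrant's expected payoff for each action, taking the expectation over the incumbent's type.
E[Enter aggressively] = 0.65·(14) + 0.1·(-6) + 0.25·(14) = 12
E[Enter cautiously] = 0.65·(10) + 0.1·(-9) + 0.25·(10) = 8.1
E[Stay out] = 0.65·(-4) + 0.1·(8) + 0.25·(-4) = -2.8
Best response: Enter aggressively (12 is the largest).

Enter aggressively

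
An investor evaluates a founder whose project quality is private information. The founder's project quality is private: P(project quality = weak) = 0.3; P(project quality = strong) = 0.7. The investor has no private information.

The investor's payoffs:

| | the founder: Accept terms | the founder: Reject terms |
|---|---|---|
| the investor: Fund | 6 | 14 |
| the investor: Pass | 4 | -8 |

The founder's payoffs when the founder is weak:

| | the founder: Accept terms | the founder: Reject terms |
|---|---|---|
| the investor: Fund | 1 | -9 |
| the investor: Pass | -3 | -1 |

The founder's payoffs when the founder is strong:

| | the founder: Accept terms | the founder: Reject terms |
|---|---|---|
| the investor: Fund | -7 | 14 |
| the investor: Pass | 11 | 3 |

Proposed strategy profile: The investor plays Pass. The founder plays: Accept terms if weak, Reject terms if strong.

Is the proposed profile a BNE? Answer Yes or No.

The investor plays Pass: E[Pass] = 0.3·(4) + 0.7·(-8) = -4.4; E[Fund] = 11.6. Not best-responding. ✗
The founder (project quality weak), facing Pass: Accept terms gives -3, Reject terms gives -1. Proposed Accept terms is not best — profitable deviation exists. ✗
The founder (project quality strong), facing Pass: Accept terms gives 11, Reject terms gives 3. Proposed Reject terms is not best — profitable deviation exists. ✗

No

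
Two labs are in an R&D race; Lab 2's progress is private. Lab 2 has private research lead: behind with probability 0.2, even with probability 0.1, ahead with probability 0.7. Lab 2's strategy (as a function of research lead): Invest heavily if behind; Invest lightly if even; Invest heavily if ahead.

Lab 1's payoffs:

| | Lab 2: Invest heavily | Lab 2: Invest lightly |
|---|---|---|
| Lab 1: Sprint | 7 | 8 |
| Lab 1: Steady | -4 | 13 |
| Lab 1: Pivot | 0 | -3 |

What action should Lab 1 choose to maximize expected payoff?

Sprint

E[Sprint] = 0.2·(7) + 0.1·(8) + 0.7·(7) = 7.1
E[Steady] = 0.2·(-4) + 0.1·(13) + 0.7·(-4) = -2.3
E[Pivot] = 0.2·(0) + 0.1·(-3) + 0.7·(0) = -0.3
Best response: Sprint (7.1 is the largest).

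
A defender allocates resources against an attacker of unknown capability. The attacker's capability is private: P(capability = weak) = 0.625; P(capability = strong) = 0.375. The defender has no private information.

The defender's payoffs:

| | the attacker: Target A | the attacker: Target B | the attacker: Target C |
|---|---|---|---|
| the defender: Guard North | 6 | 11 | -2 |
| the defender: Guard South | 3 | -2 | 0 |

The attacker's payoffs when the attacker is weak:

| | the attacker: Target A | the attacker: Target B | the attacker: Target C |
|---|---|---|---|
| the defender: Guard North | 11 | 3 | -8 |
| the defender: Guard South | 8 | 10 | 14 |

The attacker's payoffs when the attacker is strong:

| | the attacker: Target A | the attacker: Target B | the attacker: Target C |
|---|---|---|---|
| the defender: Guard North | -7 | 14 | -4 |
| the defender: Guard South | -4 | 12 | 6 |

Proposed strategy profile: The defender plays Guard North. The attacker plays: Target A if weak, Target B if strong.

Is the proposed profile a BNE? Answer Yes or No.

The defender plays Guard North: E[Guard North] = 0.625·(6) + 0.375·(11) = 7.875; E[Guard South] = 1.125. Best-responding. ✓
The attacker (capability weak), facing Guard North: Target A gives 11, Target B gives 3, Target C gives -8. Proposed Target A is best. ✓
The attacker (capability strong), facing Guard North: Target A gives -7, Target B gives 14, Target C gives -4. Proposed Target B is best. ✓

Yes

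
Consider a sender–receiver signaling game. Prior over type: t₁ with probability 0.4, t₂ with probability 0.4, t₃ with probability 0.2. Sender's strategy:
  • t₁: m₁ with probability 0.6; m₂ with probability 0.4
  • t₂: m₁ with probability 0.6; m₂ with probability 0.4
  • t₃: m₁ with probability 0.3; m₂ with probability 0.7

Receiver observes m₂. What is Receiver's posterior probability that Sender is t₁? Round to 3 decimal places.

P(m₂) = 0.4·0.4 + 0.4·0.4 + 0.2·0.7 = 0.46
P(t₁ | m₂) = (0.4·0.4) / 0.46 = 0.16 / 0.46 = 0.347826

0.348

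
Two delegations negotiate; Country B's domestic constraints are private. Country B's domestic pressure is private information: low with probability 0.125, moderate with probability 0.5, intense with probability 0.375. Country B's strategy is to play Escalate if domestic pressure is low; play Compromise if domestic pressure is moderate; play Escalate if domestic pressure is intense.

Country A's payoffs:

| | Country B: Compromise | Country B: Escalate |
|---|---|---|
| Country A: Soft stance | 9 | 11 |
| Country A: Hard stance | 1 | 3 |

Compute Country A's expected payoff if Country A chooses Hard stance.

2

E[Hard stance] = 0.125·3 + 0.5·1 + 0.375·3 = 0.375 + 0.5 + 1.125 = 2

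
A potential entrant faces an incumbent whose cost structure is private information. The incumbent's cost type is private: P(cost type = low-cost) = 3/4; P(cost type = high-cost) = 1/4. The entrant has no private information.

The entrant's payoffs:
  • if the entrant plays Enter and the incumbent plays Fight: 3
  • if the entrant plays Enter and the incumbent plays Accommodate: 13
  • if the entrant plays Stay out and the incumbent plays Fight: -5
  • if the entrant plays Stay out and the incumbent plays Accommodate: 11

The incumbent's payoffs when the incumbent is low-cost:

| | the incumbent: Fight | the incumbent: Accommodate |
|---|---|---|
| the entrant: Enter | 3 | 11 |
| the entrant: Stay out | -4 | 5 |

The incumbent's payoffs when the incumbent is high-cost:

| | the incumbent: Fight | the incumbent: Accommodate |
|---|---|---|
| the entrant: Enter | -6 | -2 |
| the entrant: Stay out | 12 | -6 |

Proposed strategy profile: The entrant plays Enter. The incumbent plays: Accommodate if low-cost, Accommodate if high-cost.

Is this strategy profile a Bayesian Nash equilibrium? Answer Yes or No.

Yes

The entrant plays Enter: E[Enter] = 3/4·(13) + 1/4·(13) = 13; E[Stay out] = 11. Best-responding. ✓
The incumbent (cost type low-cost), facing Enter: Fight gives 3, Accommodate gives 11. Proposed Accommodate is best. ✓
The incumbent (cost type high-cost), facing Enter: Fight gives -6, Accommodate gives -2. Proposed Accommodate is best. ✓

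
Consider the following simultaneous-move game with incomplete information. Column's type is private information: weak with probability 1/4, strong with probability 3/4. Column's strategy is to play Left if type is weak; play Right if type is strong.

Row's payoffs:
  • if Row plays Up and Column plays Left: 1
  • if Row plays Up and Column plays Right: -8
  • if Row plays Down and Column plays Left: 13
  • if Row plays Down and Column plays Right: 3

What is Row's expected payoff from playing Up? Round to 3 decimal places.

-5.750

Take the expectation over Column's type, weighting each type's action by its prior probability.
E[Up] = 1/4·1 + 3/4·(-8) = 1/4 + (-6) = -23/4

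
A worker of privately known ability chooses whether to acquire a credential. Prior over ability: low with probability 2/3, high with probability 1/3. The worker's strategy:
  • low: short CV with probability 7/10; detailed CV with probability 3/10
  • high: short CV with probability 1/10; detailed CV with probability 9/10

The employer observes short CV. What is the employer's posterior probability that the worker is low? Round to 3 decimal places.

P(short CV) = (2/3)·(7/10) + (1/3)·(1/10) = 1/2
P(low | short CV) = ((2/3)·(7/10)) / (1/2) = (7/15) / (1/2) = 14/15

0.933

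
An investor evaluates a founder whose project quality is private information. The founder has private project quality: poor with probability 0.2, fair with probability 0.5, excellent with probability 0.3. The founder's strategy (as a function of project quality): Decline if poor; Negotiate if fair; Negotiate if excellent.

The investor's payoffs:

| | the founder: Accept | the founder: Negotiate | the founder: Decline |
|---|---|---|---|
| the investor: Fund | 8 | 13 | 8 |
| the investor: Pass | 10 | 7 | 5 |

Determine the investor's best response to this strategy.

Fund

E[Fund] = 0.2·(8) + 0.5·(13) + 0.3·(13) = 12
E[Pass] = 0.2·(5) + 0.5·(7) + 0.3·(7) = 6.6
Best response: Fund (12 is the largest).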